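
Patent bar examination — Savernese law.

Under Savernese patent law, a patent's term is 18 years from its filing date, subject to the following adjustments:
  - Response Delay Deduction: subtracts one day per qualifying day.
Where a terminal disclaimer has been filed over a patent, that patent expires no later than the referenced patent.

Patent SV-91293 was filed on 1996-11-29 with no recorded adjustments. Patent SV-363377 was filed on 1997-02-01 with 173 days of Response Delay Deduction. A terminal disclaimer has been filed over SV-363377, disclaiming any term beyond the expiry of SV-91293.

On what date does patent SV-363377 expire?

August 12, 2014

Natural term of SV-363377:
  Base: filing + 18 years → 1 February 2015.
  Response Delay Deduction: −173 days → 12 August 2014.
Expiry of referenced patent SV-91293:
  Base: filing + 18 years → 29 November 2014.
Terminal disclaimer: SV-363377 expires on the earlier of 12 August 2014 and 29 November 2014.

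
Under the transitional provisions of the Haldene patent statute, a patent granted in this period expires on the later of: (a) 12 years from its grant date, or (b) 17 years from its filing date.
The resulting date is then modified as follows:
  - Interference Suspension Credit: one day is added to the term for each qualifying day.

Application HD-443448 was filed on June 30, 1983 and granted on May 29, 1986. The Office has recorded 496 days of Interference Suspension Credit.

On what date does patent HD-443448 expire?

2001-11-08

(a) grant + 12 years → 29 May 1998.
(b) filing + 17 years → 30 June 2000.
Later of the two: 30 June 2000.
Interference Suspension Credit: +496 days → 8 November 2001.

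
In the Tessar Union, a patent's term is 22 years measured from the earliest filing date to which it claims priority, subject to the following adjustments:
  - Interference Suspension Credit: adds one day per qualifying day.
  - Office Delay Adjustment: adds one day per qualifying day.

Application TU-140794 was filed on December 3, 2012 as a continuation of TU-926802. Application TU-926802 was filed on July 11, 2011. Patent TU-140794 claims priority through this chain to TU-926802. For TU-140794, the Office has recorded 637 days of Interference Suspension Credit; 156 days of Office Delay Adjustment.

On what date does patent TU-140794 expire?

September 12, 2035

Earliest priority filing: 11 July 2011.
Base term: 11 July 2011 + 22 years → 11 July 2033.
Interference Suspension Credit: +637 days → 9 April 2035.
Office Delay Adjustment: +156 days → 12 September 2035.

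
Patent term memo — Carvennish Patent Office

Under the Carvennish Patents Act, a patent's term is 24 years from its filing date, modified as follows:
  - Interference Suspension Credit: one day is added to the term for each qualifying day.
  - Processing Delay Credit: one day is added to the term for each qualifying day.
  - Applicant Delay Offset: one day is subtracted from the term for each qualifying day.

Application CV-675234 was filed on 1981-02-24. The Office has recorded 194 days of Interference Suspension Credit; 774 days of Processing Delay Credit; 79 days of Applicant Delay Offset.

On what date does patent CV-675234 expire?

Base term: filing date + 24 years → 24 February 2005.
Interference Suspension Credit: +194 days → 6 September 2005.
Processing Delay Credit: +774 days → 20 October 2007.
Applicant Delay Offset: −79 days → 2 August 2007.

2007-08-02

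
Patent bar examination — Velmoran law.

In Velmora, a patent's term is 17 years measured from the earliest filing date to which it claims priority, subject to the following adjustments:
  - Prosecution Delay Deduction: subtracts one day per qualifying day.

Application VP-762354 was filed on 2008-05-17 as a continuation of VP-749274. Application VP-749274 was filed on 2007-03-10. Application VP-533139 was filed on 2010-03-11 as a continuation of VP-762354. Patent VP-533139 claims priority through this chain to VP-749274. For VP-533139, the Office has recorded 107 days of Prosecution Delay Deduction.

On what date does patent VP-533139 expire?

Earliest priority filing: 10 March 2007.
Base term: 10 March 2007 + 17 years → 10 March 2024.
Prosecution Delay Deduction: −107 days → 24 November 2023.

November 24, 2023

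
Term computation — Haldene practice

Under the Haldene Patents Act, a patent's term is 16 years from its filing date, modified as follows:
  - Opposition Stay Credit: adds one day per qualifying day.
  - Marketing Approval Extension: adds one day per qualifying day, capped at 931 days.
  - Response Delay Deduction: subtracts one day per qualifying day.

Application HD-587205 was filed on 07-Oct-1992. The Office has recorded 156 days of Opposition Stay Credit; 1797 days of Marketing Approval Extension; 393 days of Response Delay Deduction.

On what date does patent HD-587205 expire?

September 1, 2010

Base term: filing date + 16 years → 7 October 2008.
Opposition Stay Credit: +156 days → 12 March 2009.
Marketing Approval Extension: 1797 days claimed exceeds the 931-day cap, so +931 days → 29 September 2011.
Response Delay Deduction: −393 days → 1 September 2010.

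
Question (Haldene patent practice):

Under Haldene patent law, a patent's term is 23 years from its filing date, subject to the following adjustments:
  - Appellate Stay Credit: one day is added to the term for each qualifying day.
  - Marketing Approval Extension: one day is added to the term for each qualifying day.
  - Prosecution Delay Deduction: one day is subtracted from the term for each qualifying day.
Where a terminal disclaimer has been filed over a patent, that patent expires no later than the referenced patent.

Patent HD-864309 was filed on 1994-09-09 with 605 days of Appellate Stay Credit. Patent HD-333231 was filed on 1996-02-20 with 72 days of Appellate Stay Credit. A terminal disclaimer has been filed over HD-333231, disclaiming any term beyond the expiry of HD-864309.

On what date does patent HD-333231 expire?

2019-05-03

Natural term of HD-333231:
  Base: filing + 23 years → 20 February 2019.
  Appellate Stay Credit: +72 days → 3 May 2019.
Expiry of referenced patent HD-864309:
  Base: filing + 23 years → 9 September 2017.
  Appellate Stay Credit: +605 days → 7 May 2019.
Terminal disclaimer: HD-333231 expires on the earlier of 3 May 2019 and 7 May 2019.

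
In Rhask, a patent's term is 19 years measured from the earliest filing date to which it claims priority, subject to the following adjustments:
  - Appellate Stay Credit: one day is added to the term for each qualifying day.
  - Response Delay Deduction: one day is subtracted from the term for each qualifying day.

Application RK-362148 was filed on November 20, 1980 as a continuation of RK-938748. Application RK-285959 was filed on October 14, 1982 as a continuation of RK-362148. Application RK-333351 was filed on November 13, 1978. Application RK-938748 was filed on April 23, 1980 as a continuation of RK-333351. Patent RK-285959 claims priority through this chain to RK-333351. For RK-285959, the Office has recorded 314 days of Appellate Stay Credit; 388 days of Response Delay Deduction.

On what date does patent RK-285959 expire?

Earliest priority filing: 13 November 1978.
Base term: 13 November 1978 + 19 years → 13 November 1997.
Appellate Stay Credit: +314 days → 23 September 1998.
Response Delay Deduction: −388 days → 31 August 1997.

1997-08-31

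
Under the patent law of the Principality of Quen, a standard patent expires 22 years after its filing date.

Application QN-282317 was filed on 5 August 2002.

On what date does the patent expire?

Filing date + 22 years → 5 August 2024.

2024-08-05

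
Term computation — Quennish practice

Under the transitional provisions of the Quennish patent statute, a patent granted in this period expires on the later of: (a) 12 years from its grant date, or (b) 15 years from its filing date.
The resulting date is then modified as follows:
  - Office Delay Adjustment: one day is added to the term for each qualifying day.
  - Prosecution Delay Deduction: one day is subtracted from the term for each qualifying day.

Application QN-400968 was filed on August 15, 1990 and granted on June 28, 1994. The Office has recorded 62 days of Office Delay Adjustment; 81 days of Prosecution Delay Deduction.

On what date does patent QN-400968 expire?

2006-06-09

(a) grant + 12 years → 28 June 2006.
(b) filing + 15 years → 15 August 2005.
Later of the two: 28 June 2006.
Office Delay Adjustment: +62 days → 29 August 2006.
Prosecution Delay Deduction: −81 days → 9 June 2006.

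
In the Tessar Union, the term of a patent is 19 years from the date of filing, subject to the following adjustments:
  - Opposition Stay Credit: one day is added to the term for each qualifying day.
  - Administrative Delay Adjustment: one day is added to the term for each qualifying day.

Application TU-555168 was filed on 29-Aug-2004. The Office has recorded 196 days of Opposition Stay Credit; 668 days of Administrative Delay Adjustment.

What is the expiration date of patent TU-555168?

January 9, 2026

Base term: filing date + 19 years → 29 August 2023.
Opposition Stay Credit: +196 days → 12 March 2024.
Administrative Delay Adjustment: +668 days → 9 January 2026.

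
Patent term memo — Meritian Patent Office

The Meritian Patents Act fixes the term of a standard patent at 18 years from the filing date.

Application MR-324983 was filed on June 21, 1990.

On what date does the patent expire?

Filing date + 18 years → 21 June 2008.

2008-06-21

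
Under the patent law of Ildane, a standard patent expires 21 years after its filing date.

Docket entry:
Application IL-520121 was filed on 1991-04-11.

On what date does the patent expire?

2012-04-11

Filing date + 21 years → 11 April 2012.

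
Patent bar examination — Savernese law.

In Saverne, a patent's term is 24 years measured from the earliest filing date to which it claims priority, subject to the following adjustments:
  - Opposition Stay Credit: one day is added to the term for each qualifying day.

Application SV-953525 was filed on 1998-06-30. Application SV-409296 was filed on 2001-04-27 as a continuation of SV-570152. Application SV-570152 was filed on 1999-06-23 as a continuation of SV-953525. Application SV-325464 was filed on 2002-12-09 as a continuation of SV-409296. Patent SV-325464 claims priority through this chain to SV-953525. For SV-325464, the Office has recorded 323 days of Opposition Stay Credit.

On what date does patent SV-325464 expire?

2023-05-19

Earliest priority filing: 30 June 1998.
Base term: 30 June 1998 + 24 years → 30 June 2022.
Opposition Stay Credit: +323 days → 19 May 2023.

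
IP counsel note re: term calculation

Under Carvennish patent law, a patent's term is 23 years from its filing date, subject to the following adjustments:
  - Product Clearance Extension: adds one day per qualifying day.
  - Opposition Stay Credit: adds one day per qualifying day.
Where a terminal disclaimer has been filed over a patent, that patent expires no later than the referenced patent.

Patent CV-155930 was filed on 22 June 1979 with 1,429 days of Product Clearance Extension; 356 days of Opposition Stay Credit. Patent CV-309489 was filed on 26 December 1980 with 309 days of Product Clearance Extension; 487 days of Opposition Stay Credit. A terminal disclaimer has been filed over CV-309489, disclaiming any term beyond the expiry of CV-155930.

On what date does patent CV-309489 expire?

2006-03-01

Natural term of CV-309489:
  Base: filing + 23 years → 26 December 2003.
  Product Clearance Extension: +309 days → 30 October 2004.
  Opposition Stay Credit: +487 days → 1 March 2006.
Expiry of referenced patent CV-155930:
  Base: filing + 23 years → 22 June 2002.
  Product Clearance Extension: +1429 days → 21 May 2006.
  Opposition Stay Credit: +356 days → 12 May 2007.
Terminal disclaimer: CV-309489 expires on the earlier of 1 March 2006 and 12 May 2007.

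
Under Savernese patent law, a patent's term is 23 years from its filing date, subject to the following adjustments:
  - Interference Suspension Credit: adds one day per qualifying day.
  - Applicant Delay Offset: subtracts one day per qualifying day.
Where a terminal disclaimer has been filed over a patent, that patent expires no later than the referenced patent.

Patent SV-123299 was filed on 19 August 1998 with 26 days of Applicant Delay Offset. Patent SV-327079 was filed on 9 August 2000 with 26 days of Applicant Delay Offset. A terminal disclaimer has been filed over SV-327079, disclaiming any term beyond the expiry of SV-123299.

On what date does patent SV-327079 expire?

2021-07-24

Natural term of SV-327079:
  Base: filing + 23 years → 9 August 2023.
  Applicant Delay Offset: −26 days → 14 July 2023.
Expiry of referenced patent SV-123299:
  Base: filing + 23 years → 19 August 2021.
  Applicant Delay Offset: −26 days → 24 July 2021.
Terminal disclaimer: SV-327079 expires on the earlier of 14 July 2023 and 24 July 2021.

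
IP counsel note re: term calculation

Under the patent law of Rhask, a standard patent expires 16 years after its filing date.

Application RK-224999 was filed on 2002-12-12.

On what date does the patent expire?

Filing date + 16 years → 12 December 2018.

December 12, 2018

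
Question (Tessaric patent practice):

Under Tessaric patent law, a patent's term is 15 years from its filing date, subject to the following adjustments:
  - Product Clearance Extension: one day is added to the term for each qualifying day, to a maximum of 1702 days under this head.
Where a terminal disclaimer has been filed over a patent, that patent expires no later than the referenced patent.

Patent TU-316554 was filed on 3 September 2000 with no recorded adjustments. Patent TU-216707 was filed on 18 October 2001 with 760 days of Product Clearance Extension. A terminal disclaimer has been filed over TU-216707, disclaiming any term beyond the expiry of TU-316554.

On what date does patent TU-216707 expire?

Natural term of TU-216707:
  Base: filing + 15 years → 18 October 2016.
  Product Clearance Extension: 760 days (within the 1702-day cap) → +760 days → 17 November 2018.
Expiry of referenced patent TU-316554:
  Base: filing + 15 years → 3 September 2015.
Terminal disclaimer: TU-216707 expires on the earlier of 17 November 2018 and 3 September 2015.

2015-09-03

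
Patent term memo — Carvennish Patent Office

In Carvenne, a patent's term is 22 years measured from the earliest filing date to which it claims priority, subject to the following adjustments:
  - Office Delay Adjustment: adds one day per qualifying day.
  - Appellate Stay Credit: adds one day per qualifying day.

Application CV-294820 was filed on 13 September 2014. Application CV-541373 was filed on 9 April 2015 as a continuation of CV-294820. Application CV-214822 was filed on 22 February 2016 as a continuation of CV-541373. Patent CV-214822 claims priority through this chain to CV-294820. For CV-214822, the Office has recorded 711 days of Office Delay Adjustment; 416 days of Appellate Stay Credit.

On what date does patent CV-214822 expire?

2039-10-15

Earliest priority filing: 13 September 2014.
Base term: 13 September 2014 + 22 years → 13 September 2036.
Office Delay Adjustment: +711 days → 25 August 2038.
Appellate Stay Credit: +416 days → 15 October 2039.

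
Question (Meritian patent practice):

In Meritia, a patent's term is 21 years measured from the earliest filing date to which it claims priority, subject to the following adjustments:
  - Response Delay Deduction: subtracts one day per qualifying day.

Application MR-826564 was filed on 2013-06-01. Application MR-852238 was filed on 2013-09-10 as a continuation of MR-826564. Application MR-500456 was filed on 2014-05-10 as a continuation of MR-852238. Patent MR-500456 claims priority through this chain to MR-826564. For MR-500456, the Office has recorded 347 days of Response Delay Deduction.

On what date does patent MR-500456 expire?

Earliest priority filing: 1 June 2013.
Base term: 1 June 2013 + 21 years → 1 June 2034.
Response Delay Deduction: −347 days → 19 June 2033.

2033-06-19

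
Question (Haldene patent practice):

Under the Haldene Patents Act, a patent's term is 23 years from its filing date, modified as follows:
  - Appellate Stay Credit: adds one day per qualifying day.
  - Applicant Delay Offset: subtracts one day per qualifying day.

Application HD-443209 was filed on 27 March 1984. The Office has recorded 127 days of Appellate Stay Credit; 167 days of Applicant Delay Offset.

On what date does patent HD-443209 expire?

2007-02-15

Base term: filing date + 23 years → 27 March 2007.
Appellate Stay Credit: +127 days → 1 August 2007.
Applicant Delay Offset: −167 days → 15 February 2007.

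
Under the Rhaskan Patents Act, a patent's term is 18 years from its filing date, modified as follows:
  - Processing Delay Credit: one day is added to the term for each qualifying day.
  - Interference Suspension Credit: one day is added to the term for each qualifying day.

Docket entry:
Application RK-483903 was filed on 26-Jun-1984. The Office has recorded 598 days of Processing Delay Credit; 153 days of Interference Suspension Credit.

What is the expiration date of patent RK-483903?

2004-07-16

Base term: filing date + 18 years → 26 June 2002.
Processing Delay Credit: +598 days → 14 February 2004.
Interference Suspension Credit: +153 days → 16 July 2004.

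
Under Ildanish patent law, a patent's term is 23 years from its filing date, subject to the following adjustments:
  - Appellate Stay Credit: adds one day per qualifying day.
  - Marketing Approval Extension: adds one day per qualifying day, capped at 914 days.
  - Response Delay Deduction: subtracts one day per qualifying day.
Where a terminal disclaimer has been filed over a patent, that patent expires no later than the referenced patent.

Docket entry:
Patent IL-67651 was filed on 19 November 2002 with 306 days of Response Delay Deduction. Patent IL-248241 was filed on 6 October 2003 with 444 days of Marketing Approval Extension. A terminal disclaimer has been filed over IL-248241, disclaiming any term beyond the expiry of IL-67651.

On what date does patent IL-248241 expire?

Natural term of IL-248241:
  Base: filing + 23 years → 6 October 2026.
  Marketing Approval Extension: 444 days (within the 914-day cap) → +444 days → 24 December 2027.
Expiry of referenced patent IL-67651:
  Base: filing + 23 years → 19 November 2025.
  Response Delay Deduction: −306 days → 17 January 2025.
Terminal disclaimer: IL-248241 expires on the earlier of 24 December 2027 and 17 January 2025.

2025-01-17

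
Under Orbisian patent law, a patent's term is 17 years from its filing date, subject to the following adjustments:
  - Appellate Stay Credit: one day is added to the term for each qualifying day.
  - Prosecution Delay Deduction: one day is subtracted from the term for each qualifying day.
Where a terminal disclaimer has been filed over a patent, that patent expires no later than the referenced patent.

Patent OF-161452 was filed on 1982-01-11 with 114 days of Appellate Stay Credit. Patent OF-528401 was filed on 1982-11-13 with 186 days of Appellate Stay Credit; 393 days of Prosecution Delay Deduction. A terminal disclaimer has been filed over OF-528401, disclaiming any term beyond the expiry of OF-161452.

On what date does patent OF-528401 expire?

Natural term of OF-528401:
  Base: filing + 17 years → 13 November 1999.
  Appellate Stay Credit: +186 days → 17 May 2000.
  Prosecution Delay Deduction: −393 days → 20 April 1999.
Expiry of referenced patent OF-161452:
  Base: filing + 17 years → 11 January 1999.
  Appellate Stay Credit: +114 days → 5 May 1999.
Terminal disclaimer: OF-528401 expires on the earlier of 20 April 1999 and 5 May 1999.

1999-04-20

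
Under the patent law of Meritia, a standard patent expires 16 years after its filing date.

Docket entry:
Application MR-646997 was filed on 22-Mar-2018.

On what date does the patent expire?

Filing date + 16 years → 22 March 2034.

March 22, 2034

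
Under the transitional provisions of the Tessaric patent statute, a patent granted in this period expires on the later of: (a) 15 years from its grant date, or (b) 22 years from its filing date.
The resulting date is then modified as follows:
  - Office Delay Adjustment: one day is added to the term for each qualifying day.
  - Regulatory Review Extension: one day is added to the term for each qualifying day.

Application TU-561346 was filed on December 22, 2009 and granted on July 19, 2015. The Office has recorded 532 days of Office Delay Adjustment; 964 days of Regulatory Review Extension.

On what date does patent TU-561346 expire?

January 26, 2036

(a) grant + 15 years → 19 July 2030.
(b) filing + 22 years → 22 December 2031.
Later of the two: 22 December 2031.
Office Delay Adjustment: +532 days → 6 June 2033.
Regulatory Review Extension: +964 days → 26 January 2036.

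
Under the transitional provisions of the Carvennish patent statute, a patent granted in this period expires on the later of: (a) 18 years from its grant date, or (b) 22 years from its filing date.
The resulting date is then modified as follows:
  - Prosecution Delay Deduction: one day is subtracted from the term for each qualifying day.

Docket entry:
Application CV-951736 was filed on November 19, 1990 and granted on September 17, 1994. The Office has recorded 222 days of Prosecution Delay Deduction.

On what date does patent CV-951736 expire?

April 11, 2012

(a) grant + 18 years → 17 September 2012.
(b) filing + 22 years → 19 November 2012.
Later of the two: 19 November 2012.
Prosecution Delay Deduction: −222 days → 11 April 2012.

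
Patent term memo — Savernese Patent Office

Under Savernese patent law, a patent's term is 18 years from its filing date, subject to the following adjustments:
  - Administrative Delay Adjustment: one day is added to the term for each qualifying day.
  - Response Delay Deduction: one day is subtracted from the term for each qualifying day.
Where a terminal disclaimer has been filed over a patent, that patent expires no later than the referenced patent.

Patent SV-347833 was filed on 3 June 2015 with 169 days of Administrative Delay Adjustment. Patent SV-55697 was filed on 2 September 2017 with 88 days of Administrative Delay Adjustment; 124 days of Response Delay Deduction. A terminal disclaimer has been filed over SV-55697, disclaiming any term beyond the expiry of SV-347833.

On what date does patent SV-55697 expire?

Natural term of SV-55697:
  Base: filing + 18 years → 2 September 2035.
  Administrative Delay Adjustment: +88 days → 29 November 2035.
  Response Delay Deduction: −124 days → 28 July 2035.
Expiry of referenced patent SV-347833:
  Base: filing + 18 years → 3 June 2033.
  Administrative Delay Adjustment: +169 days → 19 November 2033.
Terminal disclaimer: SV-55697 expires on the earlier of 28 July 2035 and 19 November 2033.

2033-11-19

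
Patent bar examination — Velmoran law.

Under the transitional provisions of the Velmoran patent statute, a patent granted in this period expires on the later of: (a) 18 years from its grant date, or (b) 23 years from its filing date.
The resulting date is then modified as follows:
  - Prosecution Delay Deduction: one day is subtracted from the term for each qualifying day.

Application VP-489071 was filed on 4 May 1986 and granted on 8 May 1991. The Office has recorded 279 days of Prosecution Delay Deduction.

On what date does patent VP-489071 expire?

2008-08-02

(a) grant + 18 years → 8 May 2009.
(b) filing + 23 years → 4 May 2009.
Later of the two: 8 May 2009.
Prosecution Delay Deduction: −279 days → 2 August 2008.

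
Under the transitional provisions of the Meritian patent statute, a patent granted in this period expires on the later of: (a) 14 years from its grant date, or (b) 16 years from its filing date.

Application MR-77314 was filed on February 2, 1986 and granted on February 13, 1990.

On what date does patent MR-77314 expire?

(a) grant + 14 years → 13 February 2004.
(b) filing + 16 years → 2 February 2002.
Later of the two: 13 February 2004.

2004-02-13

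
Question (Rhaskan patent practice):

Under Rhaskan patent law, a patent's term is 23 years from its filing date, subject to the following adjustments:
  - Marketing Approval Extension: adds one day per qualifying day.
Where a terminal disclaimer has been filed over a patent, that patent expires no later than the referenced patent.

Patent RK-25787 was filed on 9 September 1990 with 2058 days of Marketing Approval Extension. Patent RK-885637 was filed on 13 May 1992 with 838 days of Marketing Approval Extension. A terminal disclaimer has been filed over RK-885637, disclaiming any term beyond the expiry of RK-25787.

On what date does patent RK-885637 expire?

August 28, 2017

Natural term of RK-885637:
  Base: filing + 23 years → 13 May 2015.
  Marketing Approval Extension: +838 days → 28 August 2017.
Expiry of referenced patent RK-25787:
  Base: filing + 23 years → 9 September 2013.
  Marketing Approval Extension: +2058 days → 29 April 2019.
Terminal disclaimer: RK-885637 expires on the earlier of 28 August 2017 and 29 April 2019.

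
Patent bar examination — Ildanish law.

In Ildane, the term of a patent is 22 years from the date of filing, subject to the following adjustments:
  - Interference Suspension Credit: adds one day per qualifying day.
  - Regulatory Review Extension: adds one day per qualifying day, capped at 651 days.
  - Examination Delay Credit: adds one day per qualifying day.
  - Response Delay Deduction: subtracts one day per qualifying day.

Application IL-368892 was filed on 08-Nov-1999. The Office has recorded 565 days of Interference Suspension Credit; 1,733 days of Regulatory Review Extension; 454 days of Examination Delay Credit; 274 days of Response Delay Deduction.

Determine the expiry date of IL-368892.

Base term: filing date + 22 years → 8 November 2021.
Interference Suspension Credit: +565 days → 27 May 2023.
Regulatory Review Extension: 1733 days claimed exceeds the 651-day cap, so +651 days → 8 March 2025.
Examination Delay Credit: +454 days → 5 June 2026.
Response Delay Deduction: −274 days → 4 September 2025.

2025-09-04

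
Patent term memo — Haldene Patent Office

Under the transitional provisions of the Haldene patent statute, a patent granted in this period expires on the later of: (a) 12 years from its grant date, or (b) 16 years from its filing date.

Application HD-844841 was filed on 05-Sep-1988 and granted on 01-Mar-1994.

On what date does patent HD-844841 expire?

(a) grant + 12 years → 1 March 2006.
(b) filing + 16 years → 5 September 2004.
Later of the two: 1 March 2006.

March 1, 2006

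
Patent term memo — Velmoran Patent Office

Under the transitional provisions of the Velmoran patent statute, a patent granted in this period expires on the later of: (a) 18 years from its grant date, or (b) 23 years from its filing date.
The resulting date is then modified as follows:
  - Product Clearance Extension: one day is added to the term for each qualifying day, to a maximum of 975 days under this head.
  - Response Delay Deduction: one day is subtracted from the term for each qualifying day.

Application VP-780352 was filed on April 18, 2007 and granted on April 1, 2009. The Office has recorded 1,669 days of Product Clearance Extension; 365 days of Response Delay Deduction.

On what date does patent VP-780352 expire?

2031-12-19

(a) grant + 18 years → 1 April 2027.
(b) filing + 23 years → 18 April 2030.
Later of the two: 18 April 2030.
Product Clearance Extension: 1669 days claimed exceeds the 975-day cap, so +975 days → 18 December 2032.
Response Delay Deduction: −365 days → 19 December 2031.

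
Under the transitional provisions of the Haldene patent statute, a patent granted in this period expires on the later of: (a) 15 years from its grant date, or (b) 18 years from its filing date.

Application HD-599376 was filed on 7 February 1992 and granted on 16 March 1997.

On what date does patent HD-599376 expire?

March 16, 2012

(a) grant + 15 years → 16 March 2012.
(b) filing + 18 years → 7 February 2010.
Later of the two: 16 March 2012.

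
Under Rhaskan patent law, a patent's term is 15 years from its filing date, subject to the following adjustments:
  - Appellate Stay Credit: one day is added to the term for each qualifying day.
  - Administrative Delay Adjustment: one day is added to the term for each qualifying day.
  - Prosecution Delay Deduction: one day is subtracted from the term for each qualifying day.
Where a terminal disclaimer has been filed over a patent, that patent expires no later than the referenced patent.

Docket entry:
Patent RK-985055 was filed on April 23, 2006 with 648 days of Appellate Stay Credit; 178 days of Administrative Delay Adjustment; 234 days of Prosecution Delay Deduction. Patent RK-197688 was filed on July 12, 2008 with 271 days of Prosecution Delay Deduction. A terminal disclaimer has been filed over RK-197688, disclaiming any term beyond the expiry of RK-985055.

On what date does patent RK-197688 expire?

Natural term of RK-197688:
  Base: filing + 15 years → 12 July 2023.
  Prosecution Delay Deduction: −271 days → 14 October 2022.
Expiry of referenced patent RK-985055:
  Base: filing + 15 years → 23 April 2021.
  Appellate Stay Credit: +648 days → 31 January 2023.
  Administrative Delay Adjustment: +178 days → 28 July 2023.
  Prosecution Delay Deduction: −234 days → 6 December 2022.
Terminal disclaimer: RK-197688 expires on the earlier of 14 October 2022 and 6 December 2022.

October 14, 2022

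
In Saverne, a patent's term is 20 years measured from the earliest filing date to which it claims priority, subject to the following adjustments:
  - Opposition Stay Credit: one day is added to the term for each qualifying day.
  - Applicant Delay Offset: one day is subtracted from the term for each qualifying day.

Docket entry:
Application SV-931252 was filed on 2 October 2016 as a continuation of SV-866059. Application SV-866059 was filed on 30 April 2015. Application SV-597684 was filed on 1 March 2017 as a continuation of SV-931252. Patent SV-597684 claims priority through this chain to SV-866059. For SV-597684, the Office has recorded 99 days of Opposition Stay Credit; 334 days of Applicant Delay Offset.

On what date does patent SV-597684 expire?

Earliest priority filing: 30 April 2015.
Base term: 30 April 2015 + 20 years → 30 April 2035.
Opposition Stay Credit: +99 days → 7 August 2035.
Applicant Delay Offset: −334 days → 7 September 2034.

2034-09-07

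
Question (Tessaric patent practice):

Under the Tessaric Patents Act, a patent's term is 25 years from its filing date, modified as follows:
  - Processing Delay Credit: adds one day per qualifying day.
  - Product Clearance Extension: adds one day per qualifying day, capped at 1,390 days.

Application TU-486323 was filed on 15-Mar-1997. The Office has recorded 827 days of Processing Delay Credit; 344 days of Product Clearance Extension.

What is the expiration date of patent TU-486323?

Base term: filing date + 25 years → 15 March 2022.
Processing Delay Credit: +827 days → 19 June 2024.
Product Clearance Extension: 344 days (within the 1390-day cap) → +344 days → 29 May 2025.

May 29, 2025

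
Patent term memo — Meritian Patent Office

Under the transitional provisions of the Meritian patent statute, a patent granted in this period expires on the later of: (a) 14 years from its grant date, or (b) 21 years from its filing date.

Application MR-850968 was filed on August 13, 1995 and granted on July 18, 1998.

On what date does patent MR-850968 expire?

(a) grant + 14 years → 18 July 2012.
(b) filing + 21 years → 13 August 2016.
Later of the two: 13 August 2016.

August 13, 2016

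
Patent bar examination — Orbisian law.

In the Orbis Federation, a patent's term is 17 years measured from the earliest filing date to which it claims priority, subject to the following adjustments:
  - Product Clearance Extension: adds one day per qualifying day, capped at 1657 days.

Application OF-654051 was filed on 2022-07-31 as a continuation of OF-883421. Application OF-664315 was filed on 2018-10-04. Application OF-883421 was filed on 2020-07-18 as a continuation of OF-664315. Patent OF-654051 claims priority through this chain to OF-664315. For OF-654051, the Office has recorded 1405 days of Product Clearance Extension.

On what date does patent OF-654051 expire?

2039-08-09

Earliest priority filing: 4 October 2018.
Base term: 4 October 2018 + 17 years → 4 October 2035.
Product Clearance Extension: 1405 days (within the 1657-day cap) → +1405 days → 9 August 2039.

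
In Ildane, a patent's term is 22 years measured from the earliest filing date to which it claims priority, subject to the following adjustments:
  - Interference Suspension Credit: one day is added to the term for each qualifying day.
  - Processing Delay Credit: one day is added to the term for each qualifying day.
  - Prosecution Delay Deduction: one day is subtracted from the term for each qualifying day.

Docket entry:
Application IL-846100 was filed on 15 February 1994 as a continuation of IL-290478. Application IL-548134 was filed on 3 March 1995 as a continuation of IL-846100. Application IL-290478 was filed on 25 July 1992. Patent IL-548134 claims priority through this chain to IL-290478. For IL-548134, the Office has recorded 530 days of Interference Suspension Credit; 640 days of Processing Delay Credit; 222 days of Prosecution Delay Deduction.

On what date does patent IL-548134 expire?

Earliest priority filing: 25 July 1992.
Base term: 25 July 1992 + 22 years → 25 July 2014.
Interference Suspension Credit: +530 days → 6 January 2016.
Processing Delay Credit: +640 days → 7 October 2017.
Prosecution Delay Deduction: −222 days → 27 February 2017.

2017-02-27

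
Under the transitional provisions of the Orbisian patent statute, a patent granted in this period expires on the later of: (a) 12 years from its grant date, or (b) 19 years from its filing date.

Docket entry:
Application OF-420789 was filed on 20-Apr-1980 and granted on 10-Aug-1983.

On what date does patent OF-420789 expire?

(a) grant + 12 years → 10 August 1995.
(b) filing + 19 years → 20 April 1999.
Later of the two: 20 April 1999.

April 20, 1999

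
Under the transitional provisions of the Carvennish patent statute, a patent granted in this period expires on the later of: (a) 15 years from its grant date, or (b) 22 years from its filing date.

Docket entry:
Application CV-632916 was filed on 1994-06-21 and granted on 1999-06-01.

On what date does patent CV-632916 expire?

(a) grant + 15 years → 1 June 2014.
(b) filing + 22 years → 21 June 2016.
Later of the two: 21 June 2016.

2016-06-21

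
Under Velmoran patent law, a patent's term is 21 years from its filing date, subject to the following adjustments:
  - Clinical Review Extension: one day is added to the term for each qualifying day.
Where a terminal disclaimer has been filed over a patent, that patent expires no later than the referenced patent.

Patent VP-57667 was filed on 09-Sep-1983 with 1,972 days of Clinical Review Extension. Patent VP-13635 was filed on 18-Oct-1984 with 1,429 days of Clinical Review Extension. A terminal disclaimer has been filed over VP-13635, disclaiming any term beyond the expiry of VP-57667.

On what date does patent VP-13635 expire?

Natural term of VP-13635:
  Base: filing + 21 years → 18 October 2005.
  Clinical Review Extension: +1429 days → 16 September 2009.
Expiry of referenced patent VP-57667:
  Base: filing + 21 years → 9 September 2004.
  Clinical Review Extension: +1972 days → 2 February 2010.
Terminal disclaimer: VP-13635 expires on the earlier of 16 September 2009 and 2 February 2010.

September 16, 2009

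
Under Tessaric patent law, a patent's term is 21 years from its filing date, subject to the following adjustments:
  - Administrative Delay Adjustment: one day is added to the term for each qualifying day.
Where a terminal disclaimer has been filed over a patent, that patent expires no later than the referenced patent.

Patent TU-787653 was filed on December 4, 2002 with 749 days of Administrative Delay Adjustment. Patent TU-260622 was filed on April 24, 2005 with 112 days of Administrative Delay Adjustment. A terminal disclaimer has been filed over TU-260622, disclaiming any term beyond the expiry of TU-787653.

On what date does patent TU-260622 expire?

Natural term of TU-260622:
  Base: filing + 21 years → 24 April 2026.
  Administrative Delay Adjustment: +112 days → 14 August 2026.
Expiry of referenced patent TU-787653:
  Base: filing + 21 years → 4 December 2023.
  Administrative Delay Adjustment: +749 days → 22 December 2025.
Terminal disclaimer: TU-260622 expires on the earlier of 14 August 2026 and 22 December 2025.

2025-12-22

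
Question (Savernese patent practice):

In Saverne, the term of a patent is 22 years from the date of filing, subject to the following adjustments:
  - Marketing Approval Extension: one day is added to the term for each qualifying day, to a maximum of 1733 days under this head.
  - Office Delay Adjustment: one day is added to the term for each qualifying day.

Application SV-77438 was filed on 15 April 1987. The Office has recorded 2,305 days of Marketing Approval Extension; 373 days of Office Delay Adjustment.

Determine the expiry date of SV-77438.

January 20, 2015

Base term: filing date + 22 years → 15 April 2009.
Marketing Approval Extension: 2305 days claimed exceeds the 1733-day cap, so +1733 days → 12 January 2014.
Office Delay Adjustment: +373 days → 20 January 2015.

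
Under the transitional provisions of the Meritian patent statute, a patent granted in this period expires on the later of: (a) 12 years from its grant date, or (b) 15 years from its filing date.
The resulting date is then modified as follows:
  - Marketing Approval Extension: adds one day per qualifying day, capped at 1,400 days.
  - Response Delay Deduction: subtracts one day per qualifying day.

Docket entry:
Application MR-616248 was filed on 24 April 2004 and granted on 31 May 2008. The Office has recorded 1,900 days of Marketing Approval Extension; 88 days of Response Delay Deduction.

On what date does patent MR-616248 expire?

(a) grant + 12 years → 31 May 2020.
(b) filing + 15 years → 24 April 2019.
Later of the two: 31 May 2020.
Marketing Approval Extension: 1900 days claimed exceeds the 1400-day cap, so +1400 days → 31 March 2024.
Response Delay Deduction: −88 days → 3 January 2024.

2024-01-03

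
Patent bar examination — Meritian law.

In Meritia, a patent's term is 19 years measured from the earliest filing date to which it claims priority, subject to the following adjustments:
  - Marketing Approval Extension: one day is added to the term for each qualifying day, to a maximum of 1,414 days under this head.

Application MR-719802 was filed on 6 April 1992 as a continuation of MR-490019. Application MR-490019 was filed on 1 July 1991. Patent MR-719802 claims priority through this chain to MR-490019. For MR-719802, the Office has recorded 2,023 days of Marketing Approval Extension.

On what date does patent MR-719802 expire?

Earliest priority filing: 1 July 1991.
Base term: 1 July 1991 + 19 years → 1 July 2010.
Marketing Approval Extension: 2023 days claimed exceeds the 1414-day cap, so +1414 days → 15 May 2014.

2014-05-15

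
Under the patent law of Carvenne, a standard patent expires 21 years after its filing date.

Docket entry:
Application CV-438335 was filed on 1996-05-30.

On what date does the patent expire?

2017-05-30

Filing date + 21 years → 30 May 2017.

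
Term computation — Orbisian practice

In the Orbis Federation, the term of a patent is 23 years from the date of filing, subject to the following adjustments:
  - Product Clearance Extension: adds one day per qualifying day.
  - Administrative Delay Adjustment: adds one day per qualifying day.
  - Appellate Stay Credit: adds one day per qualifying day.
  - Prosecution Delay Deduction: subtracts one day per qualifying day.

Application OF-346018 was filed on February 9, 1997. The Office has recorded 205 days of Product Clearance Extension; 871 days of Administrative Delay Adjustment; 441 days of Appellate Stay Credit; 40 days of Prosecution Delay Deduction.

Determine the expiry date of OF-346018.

Base term: filing date + 23 years → 9 February 2020.
Product Clearance Extension: +205 days → 1 September 2020.
Administrative Delay Adjustment: +871 days → 20 January 2023.
Appellate Stay Credit: +441 days → 5 April 2024.
Prosecution Delay Deduction: −40 days → 25 February 2024.

February 25, 2024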